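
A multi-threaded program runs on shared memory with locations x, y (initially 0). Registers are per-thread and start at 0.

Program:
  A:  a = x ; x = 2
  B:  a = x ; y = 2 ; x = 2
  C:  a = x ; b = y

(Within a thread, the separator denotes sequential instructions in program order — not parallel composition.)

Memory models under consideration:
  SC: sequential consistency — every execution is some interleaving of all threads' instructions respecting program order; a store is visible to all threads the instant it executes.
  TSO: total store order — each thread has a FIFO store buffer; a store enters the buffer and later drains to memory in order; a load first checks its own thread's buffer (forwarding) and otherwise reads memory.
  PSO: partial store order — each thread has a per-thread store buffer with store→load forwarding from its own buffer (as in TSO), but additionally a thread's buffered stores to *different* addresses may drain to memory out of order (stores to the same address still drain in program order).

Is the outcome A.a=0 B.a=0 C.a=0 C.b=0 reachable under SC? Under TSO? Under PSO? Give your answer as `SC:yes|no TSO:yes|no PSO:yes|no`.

outcome vector order: (A.a,B.a,C.a,C.b)
[SC] allowed = {<0 0 0 0>; <0 0 0 2>; <0 0 2 0>; <0 0 2 2>; <0 2 0 0>; <0 2 0 2>; <0 2 2 0>; <0 2 2 2>; <2 0 0 0>; <2 0 0 2>; <2 0 2 2>}
[TSO] allowed = {<0 0 0 0>; <0 0 0 2>; <0 0 2 0>; <0 0 2 2>; <0 2 0 0>; <0 2 0 2>; <0 2 2 0>; <0 2 2 2>; <2 0 0 0>; <2 0 0 2>; <2 0 2 2>}
[PSO] allowed = {<0 0 0 0>; <0 0 0 2>; <0 0 2 0>; <0 0 2 2>; <0 2 0 0>; <0 2 0 2>; <0 2 2 0>; <0 2 2 2>; <2 0 0 0>; <2 0 0 2>; <2 0 2 0>; <2 0 2 2>}
target <0 0 0 0> ∈ {SC,TSO,PSO}

SC:yes TSO:yes PSO:yes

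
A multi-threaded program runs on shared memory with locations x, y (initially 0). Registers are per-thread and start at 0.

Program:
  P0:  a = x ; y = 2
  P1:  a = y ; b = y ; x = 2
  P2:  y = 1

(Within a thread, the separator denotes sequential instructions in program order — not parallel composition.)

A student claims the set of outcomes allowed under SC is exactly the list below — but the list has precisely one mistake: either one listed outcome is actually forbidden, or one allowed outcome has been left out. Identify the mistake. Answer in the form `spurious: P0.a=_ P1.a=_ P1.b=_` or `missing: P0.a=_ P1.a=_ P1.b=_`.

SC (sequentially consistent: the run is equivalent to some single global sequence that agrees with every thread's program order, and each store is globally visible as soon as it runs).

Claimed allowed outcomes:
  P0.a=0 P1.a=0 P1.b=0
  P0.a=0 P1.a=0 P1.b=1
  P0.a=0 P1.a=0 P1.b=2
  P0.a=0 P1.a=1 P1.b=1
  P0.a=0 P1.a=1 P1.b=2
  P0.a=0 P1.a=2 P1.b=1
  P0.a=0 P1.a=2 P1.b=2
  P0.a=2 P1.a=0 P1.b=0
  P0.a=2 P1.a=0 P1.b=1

outcome vector order: (P0.a,P1.a,P1.b)
[SC] allowed = {0/0/0, 0/0/1, 0/0/2, 0/1/1, 0/1/2, 0/2/1, 0/2/2, 2/0/0, 2/0/1, 2/1/1}
SC∖claimed = {2/1/1}

missing: P0.a=2 P1.a=1 P1.b=1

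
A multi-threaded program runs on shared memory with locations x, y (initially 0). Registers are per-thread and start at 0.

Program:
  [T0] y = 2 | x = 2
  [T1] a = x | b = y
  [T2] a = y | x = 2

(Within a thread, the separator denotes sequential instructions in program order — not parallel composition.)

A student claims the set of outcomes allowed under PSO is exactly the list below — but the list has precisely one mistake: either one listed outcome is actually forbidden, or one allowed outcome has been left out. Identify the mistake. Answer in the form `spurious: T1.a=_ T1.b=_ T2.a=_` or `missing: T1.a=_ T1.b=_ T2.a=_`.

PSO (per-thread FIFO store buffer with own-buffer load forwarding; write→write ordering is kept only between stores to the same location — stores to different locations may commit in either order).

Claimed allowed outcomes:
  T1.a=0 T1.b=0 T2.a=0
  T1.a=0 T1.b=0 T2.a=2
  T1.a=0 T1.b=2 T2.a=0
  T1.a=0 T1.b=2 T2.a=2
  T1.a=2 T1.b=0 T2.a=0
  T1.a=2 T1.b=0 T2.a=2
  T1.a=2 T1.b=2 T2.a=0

missing: T1.a=2 T1.b=2 T2.a=2

outcome vector order: (T1.a,T1.b,T2.a)
PSO: 8 outcomes — {(0,0,0) (0,0,2) (0,2,0) (0,2,2) (2,0,0) (2,0,2) (2,2,0) (2,2,2)}
PSO∖claimed = {(2,2,2)}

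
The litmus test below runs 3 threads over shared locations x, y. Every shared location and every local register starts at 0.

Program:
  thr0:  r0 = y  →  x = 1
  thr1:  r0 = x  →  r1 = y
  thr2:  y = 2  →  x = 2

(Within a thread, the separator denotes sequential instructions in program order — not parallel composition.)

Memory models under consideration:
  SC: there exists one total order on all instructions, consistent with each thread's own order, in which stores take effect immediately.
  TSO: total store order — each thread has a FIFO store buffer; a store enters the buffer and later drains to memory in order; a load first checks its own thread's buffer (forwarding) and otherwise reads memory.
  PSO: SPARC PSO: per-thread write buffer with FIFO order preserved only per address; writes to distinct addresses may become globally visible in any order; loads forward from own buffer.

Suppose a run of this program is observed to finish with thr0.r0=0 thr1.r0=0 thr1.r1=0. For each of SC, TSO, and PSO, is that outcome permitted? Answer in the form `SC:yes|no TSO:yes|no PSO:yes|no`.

outcome vector order: (thr0.r0,thr1.r0,thr1.r1)
[SC] allowed = {<0 0 0>, <0 0 2>, <0 1 0>, <0 1 2>, <0 2 2>, <2 0 0>, <2 0 2>, <2 1 2>, <2 2 2>}
[TSO] allowed = {<0 0 0>, <0 0 2>, <0 1 0>, <0 1 2>, <0 2 2>, <2 0 0>, <2 0 2>, <2 1 2>, <2 2 2>}
[PSO] allowed = {<0 0 0>, <0 0 2>, <0 1 0>, <0 1 2>, <0 2 0>, <0 2 2>, <2 0 0>, <2 0 2>, <2 1 2>, <2 2 0>, <2 2 2>}
target <0 0 0> ∈ {SC,TSO,PSO}

SC:yes TSO:yes PSO:yes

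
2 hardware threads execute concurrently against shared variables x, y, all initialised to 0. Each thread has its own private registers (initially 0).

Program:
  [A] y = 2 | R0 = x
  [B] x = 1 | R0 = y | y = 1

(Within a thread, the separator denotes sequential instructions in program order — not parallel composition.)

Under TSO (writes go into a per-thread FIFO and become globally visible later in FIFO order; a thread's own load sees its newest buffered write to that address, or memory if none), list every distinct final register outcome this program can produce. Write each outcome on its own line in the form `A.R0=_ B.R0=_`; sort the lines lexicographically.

A.R0=0 B.R0=0
A.R0=0 B.R0=2
A.R0=1 B.R0=0
A.R0=1 B.R0=2

outcome vector order: (A.R0,B.R0)
|TSO outcomes| = 4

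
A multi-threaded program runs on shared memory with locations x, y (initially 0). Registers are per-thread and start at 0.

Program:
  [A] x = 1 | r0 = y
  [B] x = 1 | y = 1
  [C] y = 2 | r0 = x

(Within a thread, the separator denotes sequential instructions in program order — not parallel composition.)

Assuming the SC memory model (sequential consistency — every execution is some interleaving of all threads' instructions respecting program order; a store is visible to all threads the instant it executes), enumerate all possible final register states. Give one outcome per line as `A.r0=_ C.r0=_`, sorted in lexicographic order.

A.r0=0 C.r0=1
A.r0=1 C.r0=0
A.r0=1 C.r0=1
A.r0=2 C.r0=0
A.r0=2 C.r0=1

outcome vector order: (A.r0,C.r0)
|SC outcomes| = 5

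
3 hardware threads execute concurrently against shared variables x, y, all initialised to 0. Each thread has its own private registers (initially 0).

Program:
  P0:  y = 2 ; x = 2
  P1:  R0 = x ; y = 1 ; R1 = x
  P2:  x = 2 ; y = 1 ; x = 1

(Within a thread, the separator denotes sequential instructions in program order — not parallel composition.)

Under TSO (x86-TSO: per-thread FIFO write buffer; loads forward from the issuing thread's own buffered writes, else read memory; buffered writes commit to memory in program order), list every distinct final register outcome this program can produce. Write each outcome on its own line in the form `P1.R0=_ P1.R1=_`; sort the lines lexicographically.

P1.R0=0 P1.R1=0
P1.R0=0 P1.R1=1
P1.R0=0 P1.R1=2
P1.R0=1 P1.R1=1
P1.R0=1 P1.R1=2
P1.R0=2 P1.R1=1
P1.R0=2 P1.R1=2

outcome vector order: (P1.R0,P1.R1)
|TSO outcomes| = 7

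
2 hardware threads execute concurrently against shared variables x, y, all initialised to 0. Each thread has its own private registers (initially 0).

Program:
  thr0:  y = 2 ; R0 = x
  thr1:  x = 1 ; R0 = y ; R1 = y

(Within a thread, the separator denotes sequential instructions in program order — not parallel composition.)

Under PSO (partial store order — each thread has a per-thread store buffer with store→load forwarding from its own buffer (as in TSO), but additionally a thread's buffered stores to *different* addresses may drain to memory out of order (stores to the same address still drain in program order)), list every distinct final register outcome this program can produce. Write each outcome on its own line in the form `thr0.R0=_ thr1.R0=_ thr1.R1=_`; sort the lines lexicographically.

outcome vector order: (thr0.R0,thr1.R0,thr1.R1)
|PSO outcomes| = 6

thr0.R0=0 thr1.R0=0 thr1.R1=0
thr0.R0=0 thr1.R0=0 thr1.R1=2
thr0.R0=0 thr1.R0=2 thr1.R1=2
thr0.R0=1 thr1.R0=0 thr1.R1=0
thr0.R0=1 thr1.R0=0 thr1.R1=2
thr0.R0=1 thr1.R0=2 thr1.R1=2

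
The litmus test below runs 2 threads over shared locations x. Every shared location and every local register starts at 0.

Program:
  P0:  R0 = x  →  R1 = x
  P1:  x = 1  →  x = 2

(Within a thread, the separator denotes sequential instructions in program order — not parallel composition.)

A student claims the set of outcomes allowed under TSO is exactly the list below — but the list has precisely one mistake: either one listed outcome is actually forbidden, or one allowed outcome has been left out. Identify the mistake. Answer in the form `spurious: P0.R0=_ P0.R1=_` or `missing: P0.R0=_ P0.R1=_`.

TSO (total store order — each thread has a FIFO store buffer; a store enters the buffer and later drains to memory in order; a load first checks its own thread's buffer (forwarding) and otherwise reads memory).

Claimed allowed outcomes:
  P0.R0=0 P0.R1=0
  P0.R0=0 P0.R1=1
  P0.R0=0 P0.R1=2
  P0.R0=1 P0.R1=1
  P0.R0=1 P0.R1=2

outcome vector order: (P0.R0,P0.R1)
TSO (6): 00 01 02 11 12 22
TSO∖claimed = {22}

missing: P0.R0=2 P0.R1=2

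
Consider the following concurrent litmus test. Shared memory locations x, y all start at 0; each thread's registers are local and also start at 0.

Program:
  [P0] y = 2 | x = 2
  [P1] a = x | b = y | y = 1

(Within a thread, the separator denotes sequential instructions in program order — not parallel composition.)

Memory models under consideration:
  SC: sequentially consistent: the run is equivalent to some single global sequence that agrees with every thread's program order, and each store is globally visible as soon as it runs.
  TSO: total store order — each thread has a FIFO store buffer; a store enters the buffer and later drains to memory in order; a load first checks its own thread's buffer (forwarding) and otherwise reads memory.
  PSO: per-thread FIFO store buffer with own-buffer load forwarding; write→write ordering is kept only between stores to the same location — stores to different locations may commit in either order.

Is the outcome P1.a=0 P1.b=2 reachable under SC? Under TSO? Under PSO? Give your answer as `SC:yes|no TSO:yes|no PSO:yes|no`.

SC:yes TSO:yes PSO:yes

outcome vector order: (P1.a,P1.b)
[SC] allowed = {00, 02, 22}
[TSO] allowed = {00, 02, 22}
[PSO] allowed = {00, 02, 20, 22}
target 02 ∈ {SC,TSO,PSO}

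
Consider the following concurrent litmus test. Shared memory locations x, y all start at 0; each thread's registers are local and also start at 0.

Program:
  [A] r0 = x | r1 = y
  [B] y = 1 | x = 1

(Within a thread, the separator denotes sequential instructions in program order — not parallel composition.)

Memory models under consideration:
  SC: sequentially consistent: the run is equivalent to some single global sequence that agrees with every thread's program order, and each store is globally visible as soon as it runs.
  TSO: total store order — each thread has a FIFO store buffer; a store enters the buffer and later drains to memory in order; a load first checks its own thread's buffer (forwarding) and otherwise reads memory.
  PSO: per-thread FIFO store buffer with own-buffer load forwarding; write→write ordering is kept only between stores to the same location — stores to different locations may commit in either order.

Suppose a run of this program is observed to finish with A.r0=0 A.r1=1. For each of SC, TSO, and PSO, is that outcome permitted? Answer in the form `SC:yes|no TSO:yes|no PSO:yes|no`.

outcome vector order: (A.r0,A.r1)
under SC → 0/0 0/1 1/1
under TSO → 0/0 0/1 1/1
under PSO → 0/0 0/1 1/0 1/1
target 0/1 ∈ {SC,TSO,PSO}

SC:yes TSO:yes PSO:yes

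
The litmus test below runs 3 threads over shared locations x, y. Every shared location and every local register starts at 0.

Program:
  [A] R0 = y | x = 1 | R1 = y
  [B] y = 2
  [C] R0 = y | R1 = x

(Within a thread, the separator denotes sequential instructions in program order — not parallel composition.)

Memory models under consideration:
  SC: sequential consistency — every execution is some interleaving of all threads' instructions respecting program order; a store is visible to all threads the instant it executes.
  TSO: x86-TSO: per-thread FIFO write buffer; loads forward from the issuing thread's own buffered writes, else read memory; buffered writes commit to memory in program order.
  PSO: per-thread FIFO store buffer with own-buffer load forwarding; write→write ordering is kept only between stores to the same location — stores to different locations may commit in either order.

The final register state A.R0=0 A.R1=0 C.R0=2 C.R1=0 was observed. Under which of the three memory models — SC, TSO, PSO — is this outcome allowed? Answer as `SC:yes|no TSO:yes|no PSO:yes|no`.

outcome vector order: (A.R0,A.R1,C.R0,C.R1)
SC (11): 0000, 0001, 0021, 0200, 0201, 0220, 0221, 2200, 2201, 2220, 2221
TSO (12): 0000, 0001, 0020, 0021, 0200, 0201, 0220, 0221, 2200, 2201, 2220, 2221
PSO (12): 0000, 0001, 0020, 0021, 0200, 0201, 0220, 0221, 2200, 2201, 2220, 2221
target 0020 ∈ {TSO,PSO}

SC:no TSO:yes PSO:yes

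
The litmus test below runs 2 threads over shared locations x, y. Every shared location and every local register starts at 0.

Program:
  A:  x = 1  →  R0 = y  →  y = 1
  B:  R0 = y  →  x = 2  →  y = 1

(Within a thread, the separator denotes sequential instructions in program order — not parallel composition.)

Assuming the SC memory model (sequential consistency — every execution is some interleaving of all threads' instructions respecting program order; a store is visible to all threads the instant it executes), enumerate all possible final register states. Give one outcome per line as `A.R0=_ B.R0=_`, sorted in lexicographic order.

A.R0=0 B.R0=0
A.R0=0 B.R0=1
A.R0=1 B.R0=0

outcome vector order: (A.R0,B.R0)
|SC outcomes| = 3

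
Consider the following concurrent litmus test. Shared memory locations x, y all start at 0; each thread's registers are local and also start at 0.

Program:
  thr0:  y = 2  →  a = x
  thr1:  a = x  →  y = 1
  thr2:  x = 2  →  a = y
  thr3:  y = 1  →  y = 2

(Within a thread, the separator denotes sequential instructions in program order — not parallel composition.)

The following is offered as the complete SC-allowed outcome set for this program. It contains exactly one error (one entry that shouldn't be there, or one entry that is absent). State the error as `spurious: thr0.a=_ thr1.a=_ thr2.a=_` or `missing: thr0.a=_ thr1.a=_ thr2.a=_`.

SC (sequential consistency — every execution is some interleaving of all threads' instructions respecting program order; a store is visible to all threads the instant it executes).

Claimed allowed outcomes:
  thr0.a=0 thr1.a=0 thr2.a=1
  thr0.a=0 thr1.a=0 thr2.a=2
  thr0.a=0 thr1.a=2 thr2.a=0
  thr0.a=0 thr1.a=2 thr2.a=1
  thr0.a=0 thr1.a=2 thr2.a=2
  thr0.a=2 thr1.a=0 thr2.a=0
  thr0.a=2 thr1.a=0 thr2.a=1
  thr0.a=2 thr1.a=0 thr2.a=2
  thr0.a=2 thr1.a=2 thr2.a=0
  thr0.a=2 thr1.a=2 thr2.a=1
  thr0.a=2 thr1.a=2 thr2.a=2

spurious: thr0.a=0 thr1.a=2 thr2.a=0

outcome vector order: (thr0.a,thr1.a,thr2.a)
SC: 10 outcomes — {(0,0,1) (0,0,2) (0,2,1) (0,2,2) (2,0,0) (2,0,1) (2,0,2) (2,2,0) (2,2,1) (2,2,2)}
claimed∖SC = {(0,2,0)}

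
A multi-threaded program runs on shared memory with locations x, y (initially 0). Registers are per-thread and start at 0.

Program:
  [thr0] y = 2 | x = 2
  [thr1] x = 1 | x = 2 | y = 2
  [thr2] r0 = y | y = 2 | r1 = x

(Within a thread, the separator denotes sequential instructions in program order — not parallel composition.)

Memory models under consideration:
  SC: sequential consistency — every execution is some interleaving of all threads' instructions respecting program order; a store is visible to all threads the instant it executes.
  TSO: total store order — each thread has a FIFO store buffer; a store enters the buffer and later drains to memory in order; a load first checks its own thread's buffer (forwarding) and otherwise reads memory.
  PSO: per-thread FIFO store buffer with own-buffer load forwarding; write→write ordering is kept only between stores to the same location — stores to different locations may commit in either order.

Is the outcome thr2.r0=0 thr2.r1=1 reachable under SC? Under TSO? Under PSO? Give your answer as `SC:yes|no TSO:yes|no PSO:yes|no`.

outcome vector order: (thr2.r0,thr2.r1)
under SC → 0/0; 0/1; 0/2; 2/0; 2/1; 2/2
under TSO → 0/0; 0/1; 0/2; 2/0; 2/1; 2/2
under PSO → 0/0; 0/1; 0/2; 2/0; 2/1; 2/2
target 0/1 ∈ {SC,TSO,PSO}

SC:yes TSO:yes PSO:yes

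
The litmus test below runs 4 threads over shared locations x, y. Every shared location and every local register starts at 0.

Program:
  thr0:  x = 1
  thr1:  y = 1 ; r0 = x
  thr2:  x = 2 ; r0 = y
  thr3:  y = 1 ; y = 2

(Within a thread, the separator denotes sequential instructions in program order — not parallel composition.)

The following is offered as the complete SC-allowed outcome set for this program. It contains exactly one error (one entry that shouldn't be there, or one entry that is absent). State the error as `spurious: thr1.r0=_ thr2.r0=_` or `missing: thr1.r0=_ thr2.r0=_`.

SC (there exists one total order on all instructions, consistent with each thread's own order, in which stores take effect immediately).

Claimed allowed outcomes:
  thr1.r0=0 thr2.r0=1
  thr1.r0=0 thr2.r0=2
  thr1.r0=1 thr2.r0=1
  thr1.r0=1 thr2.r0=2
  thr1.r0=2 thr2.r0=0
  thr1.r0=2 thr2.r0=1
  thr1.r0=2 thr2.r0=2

outcome vector order: (thr1.r0,thr2.r0)
SC: 8 outcomes — {(0,1) (0,2) (1,0) (1,1) (1,2) (2,0) (2,1) (2,2)}
SC∖claimed = {(1,0)}

missing: thr1.r0=1 thr2.r0=0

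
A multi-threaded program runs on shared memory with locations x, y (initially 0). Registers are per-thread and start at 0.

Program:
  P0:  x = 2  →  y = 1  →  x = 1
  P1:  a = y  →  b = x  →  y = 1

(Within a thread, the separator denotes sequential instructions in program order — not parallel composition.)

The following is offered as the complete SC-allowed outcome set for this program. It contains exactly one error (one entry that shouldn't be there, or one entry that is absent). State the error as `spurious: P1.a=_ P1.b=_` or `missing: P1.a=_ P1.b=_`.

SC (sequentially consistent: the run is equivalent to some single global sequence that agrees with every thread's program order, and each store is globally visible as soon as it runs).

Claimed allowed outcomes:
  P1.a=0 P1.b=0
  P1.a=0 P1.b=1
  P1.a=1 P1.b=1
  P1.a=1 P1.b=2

missing: P1.a=0 P1.b=2

outcome vector order: (P1.a,P1.b)
SC: 5 outcomes — {<0 0>; <0 1>; <0 2>; <1 1>; <1 2>}
SC∖claimed = {<0 2>}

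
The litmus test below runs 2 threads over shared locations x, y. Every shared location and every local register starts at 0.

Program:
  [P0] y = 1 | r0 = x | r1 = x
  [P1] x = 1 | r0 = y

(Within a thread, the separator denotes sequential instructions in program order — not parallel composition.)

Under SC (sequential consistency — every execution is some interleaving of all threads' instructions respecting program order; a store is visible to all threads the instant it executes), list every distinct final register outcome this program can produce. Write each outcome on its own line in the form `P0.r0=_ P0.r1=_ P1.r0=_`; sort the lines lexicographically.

outcome vector order: (P0.r0,P0.r1,P1.r0)
|SC outcomes| = 4

P0.r0=0 P0.r1=0 P1.r0=1
P0.r0=0 P0.r1=1 P1.r0=1
P0.r0=1 P0.r1=1 P1.r0=0
P0.r0=1 P0.r1=1 P1.r0=1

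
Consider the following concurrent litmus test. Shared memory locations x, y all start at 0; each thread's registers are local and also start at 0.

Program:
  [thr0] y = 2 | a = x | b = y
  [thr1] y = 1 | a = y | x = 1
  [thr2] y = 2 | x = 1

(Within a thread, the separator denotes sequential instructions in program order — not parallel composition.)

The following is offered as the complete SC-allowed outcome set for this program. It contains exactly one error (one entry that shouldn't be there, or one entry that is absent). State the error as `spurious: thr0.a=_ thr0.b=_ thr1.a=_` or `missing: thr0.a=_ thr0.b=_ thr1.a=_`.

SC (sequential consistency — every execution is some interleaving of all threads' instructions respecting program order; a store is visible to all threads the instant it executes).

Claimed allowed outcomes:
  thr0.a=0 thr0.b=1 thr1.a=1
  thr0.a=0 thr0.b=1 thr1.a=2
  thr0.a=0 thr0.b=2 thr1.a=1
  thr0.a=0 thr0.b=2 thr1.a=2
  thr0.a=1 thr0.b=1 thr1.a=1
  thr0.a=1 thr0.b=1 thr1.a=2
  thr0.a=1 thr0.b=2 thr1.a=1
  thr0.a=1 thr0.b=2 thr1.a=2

outcome vector order: (thr0.a,thr0.b,thr1.a)
SC: 7 outcomes — {(0,1,1); (0,1,2); (0,2,1); (0,2,2); (1,1,1); (1,2,1); (1,2,2)}
claimed∖SC = {(1,1,2)}

spurious: thr0.a=1 thr0.b=1 thr1.a=2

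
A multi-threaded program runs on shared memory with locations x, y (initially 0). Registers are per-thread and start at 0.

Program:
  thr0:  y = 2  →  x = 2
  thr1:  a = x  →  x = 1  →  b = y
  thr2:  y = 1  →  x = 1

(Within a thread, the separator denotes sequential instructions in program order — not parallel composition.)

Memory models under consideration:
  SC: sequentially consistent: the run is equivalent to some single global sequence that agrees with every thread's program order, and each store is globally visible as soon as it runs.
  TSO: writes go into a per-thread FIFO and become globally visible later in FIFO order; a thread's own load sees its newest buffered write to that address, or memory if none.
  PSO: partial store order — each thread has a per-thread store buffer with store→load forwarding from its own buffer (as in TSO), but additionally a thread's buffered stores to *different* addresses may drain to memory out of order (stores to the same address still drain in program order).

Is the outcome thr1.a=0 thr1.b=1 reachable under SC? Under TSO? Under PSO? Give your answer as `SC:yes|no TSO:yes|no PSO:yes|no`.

SC:yes TSO:yes PSO:yes

outcome vector order: (thr1.a,thr1.b)
SC: 7 outcomes — {(0,0); (0,1); (0,2); (1,1); (1,2); (2,1); (2,2)}
TSO: 7 outcomes — {(0,0); (0,1); (0,2); (1,1); (1,2); (2,1); (2,2)}
PSO: 9 outcomes — {(0,0); (0,1); (0,2); (1,0); (1,1); (1,2); (2,0); (2,1); (2,2)}
target (0,1) ∈ {SC,TSO,PSO}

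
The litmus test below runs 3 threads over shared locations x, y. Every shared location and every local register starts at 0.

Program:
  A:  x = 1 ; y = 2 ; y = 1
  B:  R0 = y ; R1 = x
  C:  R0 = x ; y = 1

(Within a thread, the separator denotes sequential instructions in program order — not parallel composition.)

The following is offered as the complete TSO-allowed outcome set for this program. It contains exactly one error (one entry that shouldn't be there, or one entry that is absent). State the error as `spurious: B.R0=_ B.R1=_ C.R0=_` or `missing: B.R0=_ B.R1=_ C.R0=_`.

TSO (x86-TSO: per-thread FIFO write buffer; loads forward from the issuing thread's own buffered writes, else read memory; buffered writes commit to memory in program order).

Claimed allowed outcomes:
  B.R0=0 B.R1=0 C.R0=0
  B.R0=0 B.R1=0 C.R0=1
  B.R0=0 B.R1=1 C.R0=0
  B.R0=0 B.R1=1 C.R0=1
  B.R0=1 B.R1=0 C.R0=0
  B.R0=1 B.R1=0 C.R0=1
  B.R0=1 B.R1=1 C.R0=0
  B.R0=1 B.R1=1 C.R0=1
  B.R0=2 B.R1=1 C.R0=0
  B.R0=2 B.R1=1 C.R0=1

spurious: B.R0=1 B.R1=0 C.R0=1

outcome vector order: (B.R0,B.R1,C.R0)
under TSO → (0,0,0); (0,0,1); (0,1,0); (0,1,1); (1,0,0); (1,1,0); (1,1,1); (2,1,0); (2,1,1)
claimed∖TSO = {(1,0,1)}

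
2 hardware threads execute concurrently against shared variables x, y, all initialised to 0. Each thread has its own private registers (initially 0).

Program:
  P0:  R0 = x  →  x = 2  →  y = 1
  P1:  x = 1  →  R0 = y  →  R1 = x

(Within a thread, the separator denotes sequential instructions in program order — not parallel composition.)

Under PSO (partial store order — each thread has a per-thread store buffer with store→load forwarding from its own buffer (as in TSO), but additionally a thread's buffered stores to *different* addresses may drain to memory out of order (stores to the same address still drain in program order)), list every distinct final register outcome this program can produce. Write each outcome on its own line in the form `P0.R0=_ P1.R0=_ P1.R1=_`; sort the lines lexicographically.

P0.R0=0 P1.R0=0 P1.R1=1
P0.R0=0 P1.R0=0 P1.R1=2
P0.R0=0 P1.R0=1 P1.R1=1
P0.R0=0 P1.R0=1 P1.R1=2
P0.R0=1 P1.R0=0 P1.R1=1
P0.R0=1 P1.R0=0 P1.R1=2
P0.R0=1 P1.R0=1 P1.R1=1
P0.R0=1 P1.R0=1 P1.R1=2

outcome vector order: (P0.R0,P1.R0,P1.R1)
|PSO outcomes| = 8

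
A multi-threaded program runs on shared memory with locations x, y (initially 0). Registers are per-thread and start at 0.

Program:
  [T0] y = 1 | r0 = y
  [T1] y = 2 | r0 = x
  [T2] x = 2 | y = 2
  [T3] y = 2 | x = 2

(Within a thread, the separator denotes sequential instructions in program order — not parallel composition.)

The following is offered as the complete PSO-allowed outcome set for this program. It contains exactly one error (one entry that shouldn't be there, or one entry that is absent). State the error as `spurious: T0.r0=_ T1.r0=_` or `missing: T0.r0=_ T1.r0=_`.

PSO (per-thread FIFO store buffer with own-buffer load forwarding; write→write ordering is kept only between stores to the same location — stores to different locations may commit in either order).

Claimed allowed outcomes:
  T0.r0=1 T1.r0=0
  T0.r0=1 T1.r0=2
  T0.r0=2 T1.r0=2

missing: T0.r0=2 T1.r0=0

outcome vector order: (T0.r0,T1.r0)
PSO: 4 outcomes — {<1 0>; <1 2>; <2 0>; <2 2>}
PSO∖claimed = {<2 0>}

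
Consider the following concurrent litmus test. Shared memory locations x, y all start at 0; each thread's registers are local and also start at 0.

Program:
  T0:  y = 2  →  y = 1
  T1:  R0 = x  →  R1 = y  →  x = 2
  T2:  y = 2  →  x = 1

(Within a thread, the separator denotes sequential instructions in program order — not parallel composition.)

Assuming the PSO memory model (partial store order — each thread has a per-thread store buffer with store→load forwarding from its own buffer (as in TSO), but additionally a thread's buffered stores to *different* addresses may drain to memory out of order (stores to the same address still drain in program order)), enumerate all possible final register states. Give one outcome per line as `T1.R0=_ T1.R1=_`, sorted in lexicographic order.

T1.R0=0 T1.R1=0
T1.R0=0 T1.R1=1
T1.R0=0 T1.R1=2
T1.R0=1 T1.R1=0
T1.R0=1 T1.R1=1
T1.R0=1 T1.R1=2

outcome vector order: (T1.R0,T1.R1)
|PSO outcomes| = 6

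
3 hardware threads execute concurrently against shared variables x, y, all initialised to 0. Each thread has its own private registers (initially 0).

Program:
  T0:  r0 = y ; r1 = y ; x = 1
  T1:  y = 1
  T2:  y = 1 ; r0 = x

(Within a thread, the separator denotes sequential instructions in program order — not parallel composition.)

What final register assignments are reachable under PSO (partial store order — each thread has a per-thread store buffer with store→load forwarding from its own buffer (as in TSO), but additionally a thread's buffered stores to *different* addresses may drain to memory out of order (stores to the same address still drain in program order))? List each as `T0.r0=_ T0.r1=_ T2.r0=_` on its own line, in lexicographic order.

T0.r0=0 T0.r1=0 T2.r0=0
T0.r0=0 T0.r1=0 T2.r0=1
T0.r0=0 T0.r1=1 T2.r0=0
T0.r0=0 T0.r1=1 T2.r0=1
T0.r0=1 T0.r1=1 T2.r0=0
T0.r0=1 T0.r1=1 T2.r0=1

outcome vector order: (T0.r0,T0.r1,T2.r0)
|PSO outcomes| = 6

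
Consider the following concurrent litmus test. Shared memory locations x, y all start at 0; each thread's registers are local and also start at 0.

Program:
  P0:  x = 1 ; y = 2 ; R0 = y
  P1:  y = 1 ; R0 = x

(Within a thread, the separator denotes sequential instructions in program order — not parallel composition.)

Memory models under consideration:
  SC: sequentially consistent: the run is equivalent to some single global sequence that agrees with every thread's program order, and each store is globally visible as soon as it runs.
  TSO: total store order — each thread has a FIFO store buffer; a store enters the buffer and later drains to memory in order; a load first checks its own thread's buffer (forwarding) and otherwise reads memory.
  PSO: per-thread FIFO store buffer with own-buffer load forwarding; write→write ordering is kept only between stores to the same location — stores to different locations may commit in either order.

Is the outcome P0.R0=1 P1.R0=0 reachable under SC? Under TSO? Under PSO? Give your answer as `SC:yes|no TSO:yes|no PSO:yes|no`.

outcome vector order: (P0.R0,P1.R0)
under SC → <1 1>, <2 0>, <2 1>
under TSO → <1 0>, <1 1>, <2 0>, <2 1>
under PSO → <1 0>, <1 1>, <2 0>, <2 1>
target <1 0> ∈ {TSO,PSO}

SC:no TSO:yes PSO:yes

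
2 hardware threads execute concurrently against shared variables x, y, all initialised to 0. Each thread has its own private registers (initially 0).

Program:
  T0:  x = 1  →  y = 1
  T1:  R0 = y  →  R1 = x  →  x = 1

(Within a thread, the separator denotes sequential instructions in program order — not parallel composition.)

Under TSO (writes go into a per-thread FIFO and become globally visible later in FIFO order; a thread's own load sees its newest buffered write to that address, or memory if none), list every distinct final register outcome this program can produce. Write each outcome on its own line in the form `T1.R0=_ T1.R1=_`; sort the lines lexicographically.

outcome vector order: (T1.R0,T1.R1)
|TSO outcomes| = 3

T1.R0=0 T1.R1=0
T1.R0=0 T1.R1=1
T1.R0=1 T1.R1=1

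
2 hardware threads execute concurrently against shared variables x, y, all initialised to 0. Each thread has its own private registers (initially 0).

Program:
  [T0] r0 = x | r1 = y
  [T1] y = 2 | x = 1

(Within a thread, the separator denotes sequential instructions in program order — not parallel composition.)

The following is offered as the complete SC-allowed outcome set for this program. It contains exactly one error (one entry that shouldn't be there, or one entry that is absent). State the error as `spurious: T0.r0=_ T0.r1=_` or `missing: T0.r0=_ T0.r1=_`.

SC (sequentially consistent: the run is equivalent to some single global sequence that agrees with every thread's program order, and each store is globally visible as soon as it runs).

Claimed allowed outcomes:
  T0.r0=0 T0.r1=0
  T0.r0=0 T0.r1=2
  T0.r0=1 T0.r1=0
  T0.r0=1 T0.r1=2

spurious: T0.r0=1 T0.r1=0

outcome vector order: (T0.r0,T0.r1)
under SC → <0 0> <0 2> <1 2>
claimed∖SC = {<1 0>}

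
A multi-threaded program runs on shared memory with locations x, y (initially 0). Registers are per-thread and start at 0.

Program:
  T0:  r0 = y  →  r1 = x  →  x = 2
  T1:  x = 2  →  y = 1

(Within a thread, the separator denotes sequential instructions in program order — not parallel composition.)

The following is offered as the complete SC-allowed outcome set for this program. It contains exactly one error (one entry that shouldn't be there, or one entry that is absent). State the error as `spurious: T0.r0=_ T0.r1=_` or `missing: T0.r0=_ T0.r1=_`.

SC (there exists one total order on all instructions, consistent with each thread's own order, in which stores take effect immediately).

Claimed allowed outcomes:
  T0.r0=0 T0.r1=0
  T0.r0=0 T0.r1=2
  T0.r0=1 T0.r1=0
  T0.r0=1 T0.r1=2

outcome vector order: (T0.r0,T0.r1)
SC: 3 outcomes — {0/0 0/2 1/2}
claimed∖SC = {1/0}

spurious: T0.r0=1 T0.r1=0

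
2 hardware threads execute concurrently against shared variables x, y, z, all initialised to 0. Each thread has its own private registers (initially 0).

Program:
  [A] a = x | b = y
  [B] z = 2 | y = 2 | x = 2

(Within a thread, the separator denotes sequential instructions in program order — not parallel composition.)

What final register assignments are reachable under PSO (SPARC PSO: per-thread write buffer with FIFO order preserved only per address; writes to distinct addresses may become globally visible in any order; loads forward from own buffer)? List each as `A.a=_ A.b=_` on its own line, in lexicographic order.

A.a=0 A.b=0
A.a=0 A.b=2
A.a=2 A.b=0
A.a=2 A.b=2

outcome vector order: (A.a,A.b)
|PSO outcomes| = 4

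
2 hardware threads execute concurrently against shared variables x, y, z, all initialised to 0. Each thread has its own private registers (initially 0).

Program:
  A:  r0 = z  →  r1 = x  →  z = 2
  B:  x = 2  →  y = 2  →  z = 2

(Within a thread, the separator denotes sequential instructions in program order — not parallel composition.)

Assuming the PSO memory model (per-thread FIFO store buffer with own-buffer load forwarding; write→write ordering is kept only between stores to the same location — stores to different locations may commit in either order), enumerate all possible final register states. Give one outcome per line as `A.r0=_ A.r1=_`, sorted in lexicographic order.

A.r0=0 A.r1=0
A.r0=0 A.r1=2
A.r0=2 A.r1=0
A.r0=2 A.r1=2

outcome vector order: (A.r0,A.r1)
|PSO outcomes| = 4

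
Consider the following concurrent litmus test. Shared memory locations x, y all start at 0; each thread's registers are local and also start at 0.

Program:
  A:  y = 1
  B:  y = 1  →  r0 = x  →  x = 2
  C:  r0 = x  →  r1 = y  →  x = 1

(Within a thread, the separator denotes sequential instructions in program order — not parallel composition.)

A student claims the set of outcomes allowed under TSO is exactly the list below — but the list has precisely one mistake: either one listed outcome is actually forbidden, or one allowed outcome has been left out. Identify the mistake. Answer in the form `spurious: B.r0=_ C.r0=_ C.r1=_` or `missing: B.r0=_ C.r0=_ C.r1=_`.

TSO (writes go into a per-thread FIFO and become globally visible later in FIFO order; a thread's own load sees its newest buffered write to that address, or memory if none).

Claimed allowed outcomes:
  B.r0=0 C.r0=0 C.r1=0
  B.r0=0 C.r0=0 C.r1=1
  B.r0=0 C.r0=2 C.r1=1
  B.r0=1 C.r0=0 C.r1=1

outcome vector order: (B.r0,C.r0,C.r1)
TSO (5): <0 0 0> <0 0 1> <0 2 1> <1 0 0> <1 0 1>
TSO∖claimed = {<1 0 0>}

missing: B.r0=1 C.r0=0 C.r1=0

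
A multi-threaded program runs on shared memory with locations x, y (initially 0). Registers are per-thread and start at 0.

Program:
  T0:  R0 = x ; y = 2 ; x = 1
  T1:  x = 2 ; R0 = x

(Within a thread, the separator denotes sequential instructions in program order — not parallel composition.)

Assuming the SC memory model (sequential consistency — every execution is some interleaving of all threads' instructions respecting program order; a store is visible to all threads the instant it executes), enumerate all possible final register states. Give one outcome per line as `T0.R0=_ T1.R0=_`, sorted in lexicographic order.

T0.R0=0 T1.R0=1
T0.R0=0 T1.R0=2
T0.R0=2 T1.R0=1
T0.R0=2 T1.R0=2

outcome vector order: (T0.R0,T1.R0)
|SC outcomes| = 4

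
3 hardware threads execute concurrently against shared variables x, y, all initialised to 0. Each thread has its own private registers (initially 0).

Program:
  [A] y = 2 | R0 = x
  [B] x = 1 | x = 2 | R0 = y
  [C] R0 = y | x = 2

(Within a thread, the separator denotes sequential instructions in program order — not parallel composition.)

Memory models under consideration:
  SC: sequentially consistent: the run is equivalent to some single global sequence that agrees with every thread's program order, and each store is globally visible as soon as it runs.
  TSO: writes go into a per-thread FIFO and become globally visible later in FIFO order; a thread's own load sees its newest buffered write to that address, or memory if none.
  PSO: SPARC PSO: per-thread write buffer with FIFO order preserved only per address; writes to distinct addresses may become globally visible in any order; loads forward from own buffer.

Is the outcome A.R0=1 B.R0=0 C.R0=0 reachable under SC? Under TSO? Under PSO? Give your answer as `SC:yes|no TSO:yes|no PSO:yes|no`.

outcome vector order: (A.R0,B.R0,C.R0)
SC: 8 outcomes — {(0,2,0) (0,2,2) (1,2,0) (1,2,2) (2,0,0) (2,0,2) (2,2,0) (2,2,2)}
TSO: 12 outcomes — {(0,0,0) (0,0,2) (0,2,0) (0,2,2) (1,0,0) (1,0,2) (1,2,0) (1,2,2) (2,0,0) (2,0,2) (2,2,0) (2,2,2)}
PSO: 12 outcomes — {(0,0,0) (0,0,2) (0,2,0) (0,2,2) (1,0,0) (1,0,2) (1,2,0) (1,2,2) (2,0,0) (2,0,2) (2,2,0) (2,2,2)}
target (1,0,0) ∈ {TSO,PSO}

SC:no TSO:yes PSO:yes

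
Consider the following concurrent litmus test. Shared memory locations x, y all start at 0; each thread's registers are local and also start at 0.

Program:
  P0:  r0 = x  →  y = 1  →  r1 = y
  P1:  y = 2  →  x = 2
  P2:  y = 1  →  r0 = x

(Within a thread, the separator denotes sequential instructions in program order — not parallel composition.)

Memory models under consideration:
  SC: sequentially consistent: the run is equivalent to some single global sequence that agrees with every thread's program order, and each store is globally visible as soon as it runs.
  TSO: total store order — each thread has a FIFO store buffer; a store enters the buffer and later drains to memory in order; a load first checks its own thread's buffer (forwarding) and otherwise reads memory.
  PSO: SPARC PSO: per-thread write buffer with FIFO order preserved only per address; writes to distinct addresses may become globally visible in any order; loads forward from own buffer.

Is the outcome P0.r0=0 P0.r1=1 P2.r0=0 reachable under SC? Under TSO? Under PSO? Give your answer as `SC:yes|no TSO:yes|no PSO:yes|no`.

SC:yes TSO:yes PSO:yes

outcome vector order: (P0.r0,P0.r1,P2.r0)
SC (6): 010 012 020 022 210 212
TSO (6): 010 012 020 022 210 212
PSO (8): 010 012 020 022 210 212 220 222
target 010 ∈ {SC,TSO,PSO}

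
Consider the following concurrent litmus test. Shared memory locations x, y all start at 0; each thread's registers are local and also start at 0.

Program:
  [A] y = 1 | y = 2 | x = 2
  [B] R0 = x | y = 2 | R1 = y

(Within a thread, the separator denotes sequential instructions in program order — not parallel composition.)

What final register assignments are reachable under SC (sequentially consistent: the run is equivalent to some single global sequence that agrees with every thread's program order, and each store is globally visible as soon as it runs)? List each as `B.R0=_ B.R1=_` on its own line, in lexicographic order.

B.R0=0 B.R1=1
B.R0=0 B.R1=2
B.R0=2 B.R1=2

outcome vector order: (B.R0,B.R1)
|SC outcomes| = 3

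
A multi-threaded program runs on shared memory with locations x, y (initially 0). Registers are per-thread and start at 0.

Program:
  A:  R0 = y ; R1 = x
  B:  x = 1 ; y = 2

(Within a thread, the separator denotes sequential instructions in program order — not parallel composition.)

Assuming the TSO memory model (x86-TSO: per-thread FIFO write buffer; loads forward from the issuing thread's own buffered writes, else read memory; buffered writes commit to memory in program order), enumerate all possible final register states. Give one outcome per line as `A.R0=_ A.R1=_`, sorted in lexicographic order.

outcome vector order: (A.R0,A.R1)
|TSO outcomes| = 3

A.R0=0 A.R1=0
A.R0=0 A.R1=1
A.R0=2 A.R1=1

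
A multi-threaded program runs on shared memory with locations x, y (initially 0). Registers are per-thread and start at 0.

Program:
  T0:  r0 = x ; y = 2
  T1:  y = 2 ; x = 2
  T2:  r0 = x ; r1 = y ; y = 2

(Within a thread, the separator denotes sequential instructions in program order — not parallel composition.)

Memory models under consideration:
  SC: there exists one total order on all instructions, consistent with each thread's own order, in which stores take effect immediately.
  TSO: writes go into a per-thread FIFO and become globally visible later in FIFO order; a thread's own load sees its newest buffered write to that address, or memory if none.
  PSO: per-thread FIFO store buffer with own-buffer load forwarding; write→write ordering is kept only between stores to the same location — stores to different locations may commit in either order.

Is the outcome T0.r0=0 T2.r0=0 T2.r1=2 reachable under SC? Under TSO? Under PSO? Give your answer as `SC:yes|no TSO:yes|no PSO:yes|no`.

SC:yes TSO:yes PSO:yes

outcome vector order: (T0.r0,T2.r0,T2.r1)
SC: 6 outcomes — {0/0/0 0/0/2 0/2/2 2/0/0 2/0/2 2/2/2}
TSO: 6 outcomes — {0/0/0 0/0/2 0/2/2 2/0/0 2/0/2 2/2/2}
PSO: 8 outcomes — {0/0/0 0/0/2 0/2/0 0/2/2 2/0/0 2/0/2 2/2/0 2/2/2}
target 0/0/2 ∈ {SC,TSO,PSO}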